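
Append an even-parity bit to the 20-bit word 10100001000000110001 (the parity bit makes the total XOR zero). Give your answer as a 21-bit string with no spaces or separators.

101000010000001100010

XOR of the 20 data bits: 1⊕0⊕1⊕0⊕0⊕0⊕0⊕1⊕0⊕0⊕0⊕0⊕0⊕0⊕1⊕1⊕0⊕0⊕0⊕1 = 0
Parity bit = 0 (so all 21 bits XOR to 0).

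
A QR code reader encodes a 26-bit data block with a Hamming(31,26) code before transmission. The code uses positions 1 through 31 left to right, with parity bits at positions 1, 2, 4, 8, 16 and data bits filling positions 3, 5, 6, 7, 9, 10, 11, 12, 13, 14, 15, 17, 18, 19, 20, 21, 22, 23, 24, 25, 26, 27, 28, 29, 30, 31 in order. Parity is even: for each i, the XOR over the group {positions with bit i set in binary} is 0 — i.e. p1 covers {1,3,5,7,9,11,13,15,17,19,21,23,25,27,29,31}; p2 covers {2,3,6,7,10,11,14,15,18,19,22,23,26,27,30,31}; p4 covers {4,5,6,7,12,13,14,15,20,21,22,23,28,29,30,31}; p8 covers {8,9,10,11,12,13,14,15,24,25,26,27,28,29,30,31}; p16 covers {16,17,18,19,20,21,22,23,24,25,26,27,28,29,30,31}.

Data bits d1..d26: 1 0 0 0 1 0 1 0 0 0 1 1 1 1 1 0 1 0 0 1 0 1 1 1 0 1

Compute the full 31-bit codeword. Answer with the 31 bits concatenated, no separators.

Place data at non-parity positions: p1 p2 1 p4 0 0 0 p8 1 0 1 0 0 0 1 p16 1 1 1 1 0 1 0 0 1 0 1 1 1 0 1
p1 (pos 1,3,5,7,9,11,13,15,17,19,21,23,25,27,29,31): XOR of data positions = 1⊕0⊕0⊕1⊕1⊕0⊕1⊕1⊕1⊕0⊕0⊕1⊕1⊕1⊕1 = 0
p2 (pos 2,3,6,7,10,11,14,15,18,19,22,23,26,27,30,31): XOR of data positions = 1⊕0⊕0⊕0⊕1⊕0⊕1⊕1⊕1⊕1⊕0⊕0⊕1⊕0⊕1 = 0
p4 (pos 4,5,6,7,12,13,14,15,20,21,22,23,28,29,30,31): XOR of data positions = 0⊕0⊕0⊕0⊕0⊕0⊕1⊕1⊕0⊕1⊕0⊕1⊕1⊕0⊕1 = 0
p8 (pos 8,9,10,11,12,13,14,15,24,25,26,27,28,29,30,31): XOR of data positions = 1⊕0⊕1⊕0⊕0⊕0⊕1⊕0⊕1⊕0⊕1⊕1⊕1⊕0⊕1 = 0
p16 (pos 16,17,18,19,20,21,22,23,24,25,26,27,28,29,30,31): XOR of data positions = 1⊕1⊕1⊕1⊕0⊕1⊕0⊕0⊕1⊕0⊕1⊕1⊕1⊕0⊕1 = 0
Codeword: 0010000010100010111101001011101

0010000010100010111101001011101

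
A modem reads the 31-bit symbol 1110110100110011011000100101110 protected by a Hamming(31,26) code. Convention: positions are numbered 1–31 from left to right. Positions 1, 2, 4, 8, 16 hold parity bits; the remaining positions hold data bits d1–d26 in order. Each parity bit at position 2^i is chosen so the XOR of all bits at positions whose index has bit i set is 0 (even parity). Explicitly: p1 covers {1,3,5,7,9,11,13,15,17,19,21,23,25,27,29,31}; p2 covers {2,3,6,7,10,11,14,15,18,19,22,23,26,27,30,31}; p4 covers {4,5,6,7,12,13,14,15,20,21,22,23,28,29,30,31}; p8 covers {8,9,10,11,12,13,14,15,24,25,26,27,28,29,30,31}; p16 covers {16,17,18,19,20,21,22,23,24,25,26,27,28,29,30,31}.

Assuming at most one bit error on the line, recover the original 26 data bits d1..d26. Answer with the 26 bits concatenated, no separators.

11100011001011000100101110

s1 (pos 1,3,5,7,9,11,13,15,17,19,21,23,25,27,29,31): 1⊕1⊕1⊕0⊕0⊕1⊕0⊕1⊕0⊕1⊕0⊕1⊕0⊕0⊕1⊕0 = 0
s2 (pos 2,3,6,7,10,11,14,15,18,19,22,23,26,27,30,31): 1⊕1⊕1⊕0⊕0⊕1⊕0⊕1⊕1⊕1⊕0⊕1⊕1⊕0⊕1⊕0 = 0
s4 (pos 4,5,6,7,12,13,14,15,20,21,22,23,28,29,30,31): 0⊕1⊕1⊕0⊕1⊕0⊕0⊕1⊕0⊕0⊕0⊕1⊕1⊕1⊕1⊕0 = 0
s8 (pos 8,9,10,11,12,13,14,15,24,25,26,27,28,29,30,31): 1⊕0⊕0⊕1⊕1⊕0⊕0⊕1⊕0⊕0⊕1⊕0⊕1⊕1⊕1⊕0 = 0
s16 (pos 16,17,18,19,20,21,22,23,24,25,26,27,28,29,30,31): 1⊕0⊕1⊕1⊕0⊕0⊕0⊕1⊕0⊕0⊕1⊕0⊕1⊕1⊕1⊕0 = 0
Syndrome s16…s1 = 00000 → no error.
Read data bits from positions 3,5,6,7,9,10,11,12,13,14,15,17,18,19,20,21,22,23,24,25,26,27,28,29,30,31: 11100011001011000100101110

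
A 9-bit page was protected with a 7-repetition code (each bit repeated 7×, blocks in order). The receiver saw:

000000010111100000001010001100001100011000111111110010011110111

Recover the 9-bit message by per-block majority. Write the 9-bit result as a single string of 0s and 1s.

Block 1 (0000000): 0 ones → 0
Block 2 (1011110): 5 ones → 1
Block 3 (0000001): 1 one → 0
Block 4 (0100011): 3 ones → 0
Block 5 (0000110): 2 ones → 0
Block 6 (0011000): 2 ones → 0
Block 7 (1111111): 7 ones → 1
Block 8 (1001001): 3 ones → 0
Block 9 (1110111): 6 ones → 1

010000101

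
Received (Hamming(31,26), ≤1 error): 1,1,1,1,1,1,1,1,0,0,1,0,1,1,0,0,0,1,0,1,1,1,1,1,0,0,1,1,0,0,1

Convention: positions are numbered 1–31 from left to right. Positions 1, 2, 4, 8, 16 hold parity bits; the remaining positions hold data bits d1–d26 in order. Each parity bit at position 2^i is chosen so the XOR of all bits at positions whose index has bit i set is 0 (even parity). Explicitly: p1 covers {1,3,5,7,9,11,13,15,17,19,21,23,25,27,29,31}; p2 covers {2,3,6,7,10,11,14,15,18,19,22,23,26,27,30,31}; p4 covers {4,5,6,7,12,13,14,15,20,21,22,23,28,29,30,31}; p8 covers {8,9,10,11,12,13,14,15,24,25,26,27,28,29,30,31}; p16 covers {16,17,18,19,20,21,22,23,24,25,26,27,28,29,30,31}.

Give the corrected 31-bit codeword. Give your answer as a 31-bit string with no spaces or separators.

s1 (pos 1,3,5,7,9,11,13,15,17,19,21,23,25,27,29,31): 1⊕1⊕1⊕1⊕0⊕1⊕1⊕0⊕0⊕0⊕1⊕1⊕0⊕1⊕0⊕1 = 0
s2 (pos 2,3,6,7,10,11,14,15,18,19,22,23,26,27,30,31): 1⊕1⊕1⊕1⊕0⊕1⊕1⊕0⊕1⊕0⊕1⊕1⊕0⊕1⊕0⊕1 = 1
s4 (pos 4,5,6,7,12,13,14,15,20,21,22,23,28,29,30,31): 1⊕1⊕1⊕1⊕0⊕1⊕1⊕0⊕1⊕1⊕1⊕1⊕1⊕0⊕0⊕1 = 0
s8 (pos 8,9,10,11,12,13,14,15,24,25,26,27,28,29,30,31): 1⊕0⊕0⊕1⊕0⊕1⊕1⊕0⊕1⊕0⊕0⊕1⊕1⊕0⊕0⊕1 = 0
s16 (pos 16,17,18,19,20,21,22,23,24,25,26,27,28,29,30,31): 0⊕0⊕1⊕0⊕1⊕1⊕1⊕1⊕1⊕0⊕0⊕1⊕1⊕0⊕0⊕1 = 1
Syndrome s16…s1 = 10010 → error at position 18.
Flip position 18: 1111111100101100010111110011001 → 1111111100101100000111110011001

1111111100101100000111110011001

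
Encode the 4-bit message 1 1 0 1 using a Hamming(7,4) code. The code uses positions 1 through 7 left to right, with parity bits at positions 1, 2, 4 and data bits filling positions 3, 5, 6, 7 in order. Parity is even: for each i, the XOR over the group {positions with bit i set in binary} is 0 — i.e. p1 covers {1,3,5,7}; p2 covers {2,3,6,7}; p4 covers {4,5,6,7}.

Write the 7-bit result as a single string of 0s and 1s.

Place data at non-parity positions: p1 p2 1 p4 1 0 1
p1 (pos 1,3,5,7): XOR of data positions = 1⊕1⊕1 = 1
p2 (pos 2,3,6,7): XOR of data positions = 1⊕0⊕1 = 0
p4 (pos 4,5,6,7): XOR of data positions = 1⊕0⊕1 = 0
Codeword: 1010101

1010101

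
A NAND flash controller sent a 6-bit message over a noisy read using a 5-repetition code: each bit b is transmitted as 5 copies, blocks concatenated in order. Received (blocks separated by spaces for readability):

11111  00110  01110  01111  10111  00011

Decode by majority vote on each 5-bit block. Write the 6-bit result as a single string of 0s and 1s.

101110

Block 1 (11111): 5 ones → 1
Block 2 (00110): 2 ones → 0
Block 3 (01110): 3 ones → 1
Block 4 (01111): 4 ones → 1
Block 5 (10111): 4 ones → 1
Block 6 (00011): 2 ones → 0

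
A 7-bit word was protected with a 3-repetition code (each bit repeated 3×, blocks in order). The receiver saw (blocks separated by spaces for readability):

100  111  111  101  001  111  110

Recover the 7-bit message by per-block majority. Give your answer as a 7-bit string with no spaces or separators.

0111011

Block 1 (100): 1 one → 0
Block 2 (111): 3 ones → 1
Block 3 (111): 3 ones → 1
Block 4 (101): 2 ones → 1
Block 5 (001): 1 one → 0
Block 6 (111): 3 ones → 1
Block 7 (110): 2 ones → 1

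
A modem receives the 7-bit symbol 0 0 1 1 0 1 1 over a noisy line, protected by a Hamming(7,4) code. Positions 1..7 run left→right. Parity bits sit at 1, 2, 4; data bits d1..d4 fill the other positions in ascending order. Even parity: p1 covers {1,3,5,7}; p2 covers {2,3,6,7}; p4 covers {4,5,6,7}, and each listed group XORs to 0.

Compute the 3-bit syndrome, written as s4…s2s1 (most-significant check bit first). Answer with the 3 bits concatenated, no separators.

110

s1 (pos 1,3,5,7): 0⊕1⊕0⊕1 = 0
s2 (pos 2,3,6,7): 0⊕1⊕1⊕1 = 1
s4 (pos 4,5,6,7): 1⊕0⊕1⊕1 = 1
Syndrome s4…s1 = 110 → error at position 6.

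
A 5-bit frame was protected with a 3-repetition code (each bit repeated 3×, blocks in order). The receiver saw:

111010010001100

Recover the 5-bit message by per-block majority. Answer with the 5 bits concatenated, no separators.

Block 1 (111): 3 ones → 1
Block 2 (010): 1 one → 0
Block 3 (010): 1 one → 0
Block 4 (001): 1 one → 0
Block 5 (100): 1 one → 0

10000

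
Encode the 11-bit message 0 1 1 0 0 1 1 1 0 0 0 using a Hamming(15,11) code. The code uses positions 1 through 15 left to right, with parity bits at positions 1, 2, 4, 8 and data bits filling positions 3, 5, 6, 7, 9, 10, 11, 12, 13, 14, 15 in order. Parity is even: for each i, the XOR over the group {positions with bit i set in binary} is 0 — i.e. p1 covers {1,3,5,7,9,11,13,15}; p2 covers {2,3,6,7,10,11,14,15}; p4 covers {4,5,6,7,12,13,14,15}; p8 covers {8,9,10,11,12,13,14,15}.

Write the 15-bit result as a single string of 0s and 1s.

Place data at non-parity positions: p1 p2 0 p4 1 1 0 p8 0 1 1 1 0 0 0
p1 (pos 1,3,5,7,9,11,13,15): XOR of data positions = 0⊕1⊕0⊕0⊕1⊕0⊕0 = 0
p2 (pos 2,3,6,7,10,11,14,15): XOR of data positions = 0⊕1⊕0⊕1⊕1⊕0⊕0 = 1
p4 (pos 4,5,6,7,12,13,14,15): XOR of data positions = 1⊕1⊕0⊕1⊕0⊕0⊕0 = 1
p8 (pos 8,9,10,11,12,13,14,15): XOR of data positions = 0⊕1⊕1⊕1⊕0⊕0⊕0 = 1
Codeword: 010111010111000

010111010111000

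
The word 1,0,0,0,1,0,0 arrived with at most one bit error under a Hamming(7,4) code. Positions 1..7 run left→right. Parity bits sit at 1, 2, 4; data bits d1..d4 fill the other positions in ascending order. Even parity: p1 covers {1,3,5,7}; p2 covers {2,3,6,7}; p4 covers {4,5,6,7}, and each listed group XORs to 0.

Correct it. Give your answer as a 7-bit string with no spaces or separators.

s1 (pos 1,3,5,7): 1⊕0⊕1⊕0 = 0
s2 (pos 2,3,6,7): 0⊕0⊕0⊕0 = 0
s4 (pos 4,5,6,7): 0⊕1⊕0⊕0 = 1
Syndrome s4…s1 = 100 → error at position 4.
Flip position 4: 1000100 → 1001100

1001100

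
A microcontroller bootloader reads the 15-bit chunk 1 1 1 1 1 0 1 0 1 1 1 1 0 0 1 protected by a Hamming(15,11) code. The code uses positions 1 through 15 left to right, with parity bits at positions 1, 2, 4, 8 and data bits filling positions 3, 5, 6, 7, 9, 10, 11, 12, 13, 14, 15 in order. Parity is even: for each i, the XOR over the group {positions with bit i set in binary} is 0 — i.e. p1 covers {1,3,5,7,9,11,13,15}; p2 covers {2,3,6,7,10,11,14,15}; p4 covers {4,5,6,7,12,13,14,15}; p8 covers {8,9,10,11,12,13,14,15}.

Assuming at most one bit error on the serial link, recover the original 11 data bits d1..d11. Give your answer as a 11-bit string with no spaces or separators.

s1 (pos 1,3,5,7,9,11,13,15): 1⊕1⊕1⊕1⊕1⊕1⊕0⊕1 = 1
s2 (pos 2,3,6,7,10,11,14,15): 1⊕1⊕0⊕1⊕1⊕1⊕0⊕1 = 0
s4 (pos 4,5,6,7,12,13,14,15): 1⊕1⊕0⊕1⊕1⊕0⊕0⊕1 = 1
s8 (pos 8,9,10,11,12,13,14,15): 0⊕1⊕1⊕1⊕1⊕0⊕0⊕1 = 1
Syndrome s8…s1 = 1101 → error at position 13.
Flip position 13: 111110101111001 → 111110101111101
Read data bits from positions 3,5,6,7,9,10,11,12,13,14,15: 11011111101

11011111101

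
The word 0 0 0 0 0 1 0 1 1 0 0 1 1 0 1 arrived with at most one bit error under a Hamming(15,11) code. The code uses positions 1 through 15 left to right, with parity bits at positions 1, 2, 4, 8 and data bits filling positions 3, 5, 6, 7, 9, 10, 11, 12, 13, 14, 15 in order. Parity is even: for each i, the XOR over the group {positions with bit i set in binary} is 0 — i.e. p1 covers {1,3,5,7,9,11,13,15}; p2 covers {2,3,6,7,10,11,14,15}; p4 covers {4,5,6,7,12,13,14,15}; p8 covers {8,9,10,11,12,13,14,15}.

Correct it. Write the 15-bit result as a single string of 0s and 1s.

s1 (pos 1,3,5,7,9,11,13,15): 0⊕0⊕0⊕0⊕1⊕0⊕1⊕1 = 1
s2 (pos 2,3,6,7,10,11,14,15): 0⊕0⊕1⊕0⊕0⊕0⊕0⊕1 = 0
s4 (pos 4,5,6,7,12,13,14,15): 0⊕0⊕1⊕0⊕1⊕1⊕0⊕1 = 0
s8 (pos 8,9,10,11,12,13,14,15): 1⊕1⊕0⊕0⊕1⊕1⊕0⊕1 = 1
Syndrome s8…s1 = 1001 → error at position 9.
Flip position 9: 000001011001101 → 000001010001101

000001010001101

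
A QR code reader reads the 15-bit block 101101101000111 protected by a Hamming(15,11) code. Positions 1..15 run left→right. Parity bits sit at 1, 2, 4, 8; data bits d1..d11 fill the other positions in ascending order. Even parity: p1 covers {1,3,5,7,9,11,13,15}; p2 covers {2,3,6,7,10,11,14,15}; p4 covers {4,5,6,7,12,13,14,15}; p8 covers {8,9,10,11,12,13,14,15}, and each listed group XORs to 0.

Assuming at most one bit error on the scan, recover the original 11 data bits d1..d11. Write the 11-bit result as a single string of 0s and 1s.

s1 (pos 1,3,5,7,9,11,13,15): 1⊕1⊕0⊕1⊕1⊕0⊕1⊕1 = 0
s2 (pos 2,3,6,7,10,11,14,15): 0⊕1⊕1⊕1⊕0⊕0⊕1⊕1 = 1
s4 (pos 4,5,6,7,12,13,14,15): 1⊕0⊕1⊕1⊕0⊕1⊕1⊕1 = 0
s8 (pos 8,9,10,11,12,13,14,15): 0⊕1⊕0⊕0⊕0⊕1⊕1⊕1 = 0
Syndrome s8…s1 = 0010 → error at position 2.
Flip position 2: 101101101000111 → 111101101000111
Read data bits from positions 3,5,6,7,9,10,11,12,13,14,15: 10111000111

10111000111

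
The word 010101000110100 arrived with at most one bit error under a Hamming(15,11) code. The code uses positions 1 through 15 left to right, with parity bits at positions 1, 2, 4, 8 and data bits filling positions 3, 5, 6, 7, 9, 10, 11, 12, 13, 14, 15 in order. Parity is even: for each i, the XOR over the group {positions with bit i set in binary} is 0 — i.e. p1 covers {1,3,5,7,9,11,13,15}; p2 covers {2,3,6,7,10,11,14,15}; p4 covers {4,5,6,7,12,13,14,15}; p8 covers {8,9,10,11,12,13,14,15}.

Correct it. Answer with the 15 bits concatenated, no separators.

s1 (pos 1,3,5,7,9,11,13,15): 0⊕0⊕0⊕0⊕0⊕1⊕1⊕0 = 0
s2 (pos 2,3,6,7,10,11,14,15): 1⊕0⊕1⊕0⊕1⊕1⊕0⊕0 = 0
s4 (pos 4,5,6,7,12,13,14,15): 1⊕0⊕1⊕0⊕0⊕1⊕0⊕0 = 1
s8 (pos 8,9,10,11,12,13,14,15): 0⊕0⊕1⊕1⊕0⊕1⊕0⊕0 = 1
Syndrome s8…s1 = 1100 → error at position 12.
Flip position 12: 010101000110100 → 010101000111100

010101000111100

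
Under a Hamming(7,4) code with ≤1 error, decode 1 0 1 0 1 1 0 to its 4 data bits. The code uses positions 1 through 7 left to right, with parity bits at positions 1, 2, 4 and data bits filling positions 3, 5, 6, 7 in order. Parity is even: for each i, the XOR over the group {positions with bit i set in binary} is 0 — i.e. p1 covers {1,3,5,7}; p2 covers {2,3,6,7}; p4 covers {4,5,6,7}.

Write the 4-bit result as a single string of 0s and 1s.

s1 (pos 1,3,5,7): 1⊕1⊕1⊕0 = 1
s2 (pos 2,3,6,7): 0⊕1⊕1⊕0 = 0
s4 (pos 4,5,6,7): 0⊕1⊕1⊕0 = 0
Syndrome s4…s1 = 001 → error at position 1.
Flip position 1: 1010110 → 0010110
Read data bits from positions 3,5,6,7: 1110

1110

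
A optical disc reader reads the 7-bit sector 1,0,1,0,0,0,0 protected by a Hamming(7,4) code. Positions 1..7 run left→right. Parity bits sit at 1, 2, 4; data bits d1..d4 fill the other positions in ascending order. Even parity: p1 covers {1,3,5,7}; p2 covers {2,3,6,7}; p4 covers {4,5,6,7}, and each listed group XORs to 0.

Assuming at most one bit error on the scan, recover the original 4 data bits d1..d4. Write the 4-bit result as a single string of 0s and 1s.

s1 (pos 1,3,5,7): 1⊕1⊕0⊕0 = 0
s2 (pos 2,3,6,7): 0⊕1⊕0⊕0 = 1
s4 (pos 4,5,6,7): 0⊕0⊕0⊕0 = 0
Syndrome s4…s1 = 010 → error at position 2.
Flip position 2: 1010000 → 1110000
Read data bits from positions 3,5,6,7: 1000

1000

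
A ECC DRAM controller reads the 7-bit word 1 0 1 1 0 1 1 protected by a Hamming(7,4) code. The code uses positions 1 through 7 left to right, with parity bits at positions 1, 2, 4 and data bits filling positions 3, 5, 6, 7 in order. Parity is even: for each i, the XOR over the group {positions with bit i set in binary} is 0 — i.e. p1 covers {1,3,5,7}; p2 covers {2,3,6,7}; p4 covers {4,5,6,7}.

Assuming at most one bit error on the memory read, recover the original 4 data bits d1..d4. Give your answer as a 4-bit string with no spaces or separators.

1010

s1 (pos 1,3,5,7): 1⊕1⊕0⊕1 = 1
s2 (pos 2,3,6,7): 0⊕1⊕1⊕1 = 1
s4 (pos 4,5,6,7): 1⊕0⊕1⊕1 = 1
Syndrome s4…s1 = 111 → error at position 7.
Flip position 7: 1011011 → 1011010
Read data bits from positions 3,5,6,7: 1010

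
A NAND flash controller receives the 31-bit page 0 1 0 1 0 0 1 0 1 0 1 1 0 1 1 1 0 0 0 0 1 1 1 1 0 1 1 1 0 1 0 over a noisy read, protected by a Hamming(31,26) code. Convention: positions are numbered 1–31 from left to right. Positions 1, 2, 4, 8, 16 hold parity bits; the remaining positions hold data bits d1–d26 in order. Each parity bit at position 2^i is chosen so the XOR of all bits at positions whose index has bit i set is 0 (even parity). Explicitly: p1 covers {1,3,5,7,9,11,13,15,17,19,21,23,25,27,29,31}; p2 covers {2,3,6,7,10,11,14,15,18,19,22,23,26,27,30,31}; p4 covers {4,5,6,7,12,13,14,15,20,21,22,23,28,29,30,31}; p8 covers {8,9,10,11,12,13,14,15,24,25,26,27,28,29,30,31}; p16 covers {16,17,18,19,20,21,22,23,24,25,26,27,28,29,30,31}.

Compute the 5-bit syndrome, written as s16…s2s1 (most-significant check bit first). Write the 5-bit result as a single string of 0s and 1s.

10001

s1 (pos 1,3,5,7,9,11,13,15,17,19,21,23,25,27,29,31): 0⊕0⊕0⊕1⊕1⊕1⊕0⊕1⊕0⊕0⊕1⊕1⊕0⊕1⊕0⊕0 = 1
s2 (pos 2,3,6,7,10,11,14,15,18,19,22,23,26,27,30,31): 1⊕0⊕0⊕1⊕0⊕1⊕1⊕1⊕0⊕0⊕1⊕1⊕1⊕1⊕1⊕0 = 0
s4 (pos 4,5,6,7,12,13,14,15,20,21,22,23,28,29,30,31): 1⊕0⊕0⊕1⊕1⊕0⊕1⊕1⊕0⊕1⊕1⊕1⊕1⊕0⊕1⊕0 = 0
s8 (pos 8,9,10,11,12,13,14,15,24,25,26,27,28,29,30,31): 0⊕1⊕0⊕1⊕1⊕0⊕1⊕1⊕1⊕0⊕1⊕1⊕1⊕0⊕1⊕0 = 0
s16 (pos 16,17,18,19,20,21,22,23,24,25,26,27,28,29,30,31): 1⊕0⊕0⊕0⊕0⊕1⊕1⊕1⊕1⊕0⊕1⊕1⊕1⊕0⊕1⊕0 = 1
Syndrome s16…s1 = 10001 → error at position 17.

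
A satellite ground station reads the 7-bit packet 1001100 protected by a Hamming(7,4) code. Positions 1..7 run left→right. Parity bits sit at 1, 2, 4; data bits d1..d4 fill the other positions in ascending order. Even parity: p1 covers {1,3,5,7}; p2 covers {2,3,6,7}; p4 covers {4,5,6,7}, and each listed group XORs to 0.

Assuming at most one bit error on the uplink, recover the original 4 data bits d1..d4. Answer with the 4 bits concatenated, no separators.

0100

s1 (pos 1,3,5,7): 1⊕0⊕1⊕0 = 0
s2 (pos 2,3,6,7): 0⊕0⊕0⊕0 = 0
s4 (pos 4,5,6,7): 1⊕1⊕0⊕0 = 0
Syndrome s4…s1 = 000 → no error.
Read data bits from positions 3,5,6,7: 0100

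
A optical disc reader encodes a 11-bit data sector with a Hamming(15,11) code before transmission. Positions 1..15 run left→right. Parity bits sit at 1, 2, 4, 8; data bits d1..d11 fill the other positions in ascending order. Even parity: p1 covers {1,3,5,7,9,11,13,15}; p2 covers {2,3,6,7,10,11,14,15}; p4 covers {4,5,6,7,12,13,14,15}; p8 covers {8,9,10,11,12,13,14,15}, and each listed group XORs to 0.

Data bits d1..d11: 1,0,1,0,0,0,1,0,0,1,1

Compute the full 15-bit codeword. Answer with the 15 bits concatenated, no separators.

111101010010011

Place data at non-parity positions: p1 p2 1 p4 0 1 0 p8 0 0 1 0 0 1 1
p1 (pos 1,3,5,7,9,11,13,15): XOR of data positions = 1⊕0⊕0⊕0⊕1⊕0⊕1 = 1
p2 (pos 2,3,6,7,10,11,14,15): XOR of data positions = 1⊕1⊕0⊕0⊕1⊕1⊕1 = 1
p4 (pos 4,5,6,7,12,13,14,15): XOR of data positions = 0⊕1⊕0⊕0⊕0⊕1⊕1 = 1
p8 (pos 8,9,10,11,12,13,14,15): XOR of data positions = 0⊕0⊕1⊕0⊕0⊕1⊕1 = 1
Codeword: 111101010010011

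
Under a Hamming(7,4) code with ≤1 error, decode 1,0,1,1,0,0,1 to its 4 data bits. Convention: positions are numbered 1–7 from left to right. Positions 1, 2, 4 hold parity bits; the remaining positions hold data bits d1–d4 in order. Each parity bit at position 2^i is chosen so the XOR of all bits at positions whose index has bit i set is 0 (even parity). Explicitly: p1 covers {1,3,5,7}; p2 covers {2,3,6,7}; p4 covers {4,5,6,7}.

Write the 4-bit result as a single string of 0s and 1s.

1001

s1 (pos 1,3,5,7): 1⊕1⊕0⊕1 = 1
s2 (pos 2,3,6,7): 0⊕1⊕0⊕1 = 0
s4 (pos 4,5,6,7): 1⊕0⊕0⊕1 = 0
Syndrome s4…s1 = 001 → error at position 1.
Flip position 1: 1011001 → 0011001
Read data bits from positions 3,5,6,7: 1001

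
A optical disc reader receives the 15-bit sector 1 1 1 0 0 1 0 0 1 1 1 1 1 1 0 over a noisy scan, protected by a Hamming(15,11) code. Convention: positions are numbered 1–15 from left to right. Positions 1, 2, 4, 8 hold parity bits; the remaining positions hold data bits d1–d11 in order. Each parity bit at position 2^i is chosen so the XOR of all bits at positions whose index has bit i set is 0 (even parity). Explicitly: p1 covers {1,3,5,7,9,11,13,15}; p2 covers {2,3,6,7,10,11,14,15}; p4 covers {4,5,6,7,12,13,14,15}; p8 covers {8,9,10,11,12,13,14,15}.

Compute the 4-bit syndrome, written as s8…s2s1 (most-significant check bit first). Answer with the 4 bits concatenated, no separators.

0001

s1 (pos 1,3,5,7,9,11,13,15): 1⊕1⊕0⊕0⊕1⊕1⊕1⊕0 = 1
s2 (pos 2,3,6,7,10,11,14,15): 1⊕1⊕1⊕0⊕1⊕1⊕1⊕0 = 0
s4 (pos 4,5,6,7,12,13,14,15): 0⊕0⊕1⊕0⊕1⊕1⊕1⊕0 = 0
s8 (pos 8,9,10,11,12,13,14,15): 0⊕1⊕1⊕1⊕1⊕1⊕1⊕0 = 0
Syndrome s8…s1 = 0001 → error at position 1.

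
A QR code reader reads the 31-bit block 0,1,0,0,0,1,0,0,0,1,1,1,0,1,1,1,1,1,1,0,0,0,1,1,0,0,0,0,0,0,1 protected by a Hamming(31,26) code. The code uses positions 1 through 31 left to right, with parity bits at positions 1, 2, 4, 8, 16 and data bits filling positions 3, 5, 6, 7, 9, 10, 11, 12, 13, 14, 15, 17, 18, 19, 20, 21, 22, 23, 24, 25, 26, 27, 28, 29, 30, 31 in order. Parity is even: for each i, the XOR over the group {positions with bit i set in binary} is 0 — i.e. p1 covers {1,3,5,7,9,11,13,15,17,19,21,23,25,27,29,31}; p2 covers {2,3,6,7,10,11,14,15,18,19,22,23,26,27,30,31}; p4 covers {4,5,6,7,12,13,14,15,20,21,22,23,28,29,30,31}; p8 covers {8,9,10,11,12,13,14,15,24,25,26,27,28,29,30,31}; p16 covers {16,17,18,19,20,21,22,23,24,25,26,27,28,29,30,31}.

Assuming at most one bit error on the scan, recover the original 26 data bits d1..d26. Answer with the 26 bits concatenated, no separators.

s1 (pos 1,3,5,7,9,11,13,15,17,19,21,23,25,27,29,31): 0⊕0⊕0⊕0⊕0⊕1⊕0⊕1⊕1⊕1⊕0⊕1⊕0⊕0⊕0⊕1 = 0
s2 (pos 2,3,6,7,10,11,14,15,18,19,22,23,26,27,30,31): 1⊕0⊕1⊕0⊕1⊕1⊕1⊕1⊕1⊕1⊕0⊕1⊕0⊕0⊕0⊕1 = 0
s4 (pos 4,5,6,7,12,13,14,15,20,21,22,23,28,29,30,31): 0⊕0⊕1⊕0⊕1⊕0⊕1⊕1⊕0⊕0⊕0⊕1⊕0⊕0⊕0⊕1 = 0
s8 (pos 8,9,10,11,12,13,14,15,24,25,26,27,28,29,30,31): 0⊕0⊕1⊕1⊕1⊕0⊕1⊕1⊕1⊕0⊕0⊕0⊕0⊕0⊕0⊕1 = 1
s16 (pos 16,17,18,19,20,21,22,23,24,25,26,27,28,29,30,31): 1⊕1⊕1⊕1⊕0⊕0⊕0⊕1⊕1⊕0⊕0⊕0⊕0⊕0⊕0⊕1 = 1
Syndrome s16…s1 = 11000 → error at position 24.
Flip position 24: 0100010001110111111000110000001 → 0100010001110111111000100000001
Read data bits from positions 3,5,6,7,9,10,11,12,13,14,15,17,18,19,20,21,22,23,24,25,26,27,28,29,30,31: 00100111011111000100000001

00100111011111000100000001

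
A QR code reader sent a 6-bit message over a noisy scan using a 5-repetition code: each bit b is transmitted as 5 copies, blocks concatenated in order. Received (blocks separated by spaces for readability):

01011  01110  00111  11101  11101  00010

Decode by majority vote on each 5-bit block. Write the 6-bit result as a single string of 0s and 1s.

Block 1 (01011): 3 ones → 1
Block 2 (01110): 3 ones → 1
Block 3 (00111): 3 ones → 1
Block 4 (11101): 4 ones → 1
Block 5 (11101): 4 ones → 1
Block 6 (00010): 1 one → 0

111110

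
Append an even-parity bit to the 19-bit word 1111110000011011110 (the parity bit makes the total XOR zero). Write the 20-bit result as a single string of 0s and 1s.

XOR of the 19 data bits: 1⊕1⊕1⊕1⊕1⊕1⊕0⊕0⊕0⊕0⊕0⊕1⊕1⊕0⊕1⊕1⊕1⊕1⊕0 = 0
Parity bit = 0 (so all 20 bits XOR to 0).

11111100000110111100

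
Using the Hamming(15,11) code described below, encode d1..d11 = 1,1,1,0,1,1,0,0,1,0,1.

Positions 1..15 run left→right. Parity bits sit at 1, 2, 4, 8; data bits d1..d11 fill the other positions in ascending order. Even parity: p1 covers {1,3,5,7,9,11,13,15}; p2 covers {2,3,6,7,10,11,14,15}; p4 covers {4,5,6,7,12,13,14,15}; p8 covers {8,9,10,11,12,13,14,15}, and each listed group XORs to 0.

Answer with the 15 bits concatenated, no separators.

101011001100101

Place data at non-parity positions: p1 p2 1 p4 1 1 0 p8 1 1 0 0 1 0 1
p1 (pos 1,3,5,7,9,11,13,15): XOR of data positions = 1⊕1⊕0⊕1⊕0⊕1⊕1 = 1
p2 (pos 2,3,6,7,10,11,14,15): XOR of data positions = 1⊕1⊕0⊕1⊕0⊕0⊕1 = 0
p4 (pos 4,5,6,7,12,13,14,15): XOR of data positions = 1⊕1⊕0⊕0⊕1⊕0⊕1 = 0
p8 (pos 8,9,10,11,12,13,14,15): XOR of data positions = 1⊕1⊕0⊕0⊕1⊕0⊕1 = 0
Codeword: 101011001100101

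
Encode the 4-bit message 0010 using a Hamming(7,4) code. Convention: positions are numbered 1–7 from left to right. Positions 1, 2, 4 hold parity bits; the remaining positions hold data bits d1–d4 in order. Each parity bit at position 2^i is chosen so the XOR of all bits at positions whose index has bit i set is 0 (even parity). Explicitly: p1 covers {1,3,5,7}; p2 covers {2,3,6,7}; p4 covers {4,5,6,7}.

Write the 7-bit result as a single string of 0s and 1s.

0101010

Place data at non-parity positions: p1 p2 0 p4 0 1 0
p1 (pos 1,3,5,7): XOR of data positions = 0⊕0⊕0 = 0
p2 (pos 2,3,6,7): XOR of data positions = 0⊕1⊕0 = 1
p4 (pos 4,5,6,7): XOR of data positions = 0⊕1⊕0 = 1
Codeword: 0101010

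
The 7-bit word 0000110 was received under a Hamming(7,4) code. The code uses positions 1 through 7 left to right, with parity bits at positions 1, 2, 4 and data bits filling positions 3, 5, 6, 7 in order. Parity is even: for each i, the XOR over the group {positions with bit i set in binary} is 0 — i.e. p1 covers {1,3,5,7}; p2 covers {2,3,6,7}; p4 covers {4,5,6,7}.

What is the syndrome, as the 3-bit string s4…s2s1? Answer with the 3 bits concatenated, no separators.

011

s1 (pos 1,3,5,7): 0⊕0⊕1⊕0 = 1
s2 (pos 2,3,6,7): 0⊕0⊕1⊕0 = 1
s4 (pos 4,5,6,7): 0⊕1⊕1⊕0 = 0
Syndrome s4…s1 = 011 → error at position 3.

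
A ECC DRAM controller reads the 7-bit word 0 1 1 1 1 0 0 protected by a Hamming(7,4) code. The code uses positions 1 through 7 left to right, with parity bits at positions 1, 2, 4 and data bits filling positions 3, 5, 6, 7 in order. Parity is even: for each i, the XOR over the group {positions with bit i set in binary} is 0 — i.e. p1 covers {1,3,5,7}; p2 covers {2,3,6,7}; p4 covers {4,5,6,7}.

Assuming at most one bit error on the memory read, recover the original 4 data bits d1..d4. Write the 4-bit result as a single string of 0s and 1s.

1100

s1 (pos 1,3,5,7): 0⊕1⊕1⊕0 = 0
s2 (pos 2,3,6,7): 1⊕1⊕0⊕0 = 0
s4 (pos 4,5,6,7): 1⊕1⊕0⊕0 = 0
Syndrome s4…s1 = 000 → no error.
Read data bits from positions 3,5,6,7: 1100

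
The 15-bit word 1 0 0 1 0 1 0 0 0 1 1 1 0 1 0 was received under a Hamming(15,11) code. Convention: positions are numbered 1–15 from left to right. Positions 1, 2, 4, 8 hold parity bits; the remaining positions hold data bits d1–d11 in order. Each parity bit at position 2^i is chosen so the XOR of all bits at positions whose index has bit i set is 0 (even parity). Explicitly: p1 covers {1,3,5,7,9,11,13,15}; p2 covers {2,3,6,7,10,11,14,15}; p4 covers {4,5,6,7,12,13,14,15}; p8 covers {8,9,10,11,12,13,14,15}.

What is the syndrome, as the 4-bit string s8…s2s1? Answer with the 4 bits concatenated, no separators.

0000

s1 (pos 1,3,5,7,9,11,13,15): 1⊕0⊕0⊕0⊕0⊕1⊕0⊕0 = 0
s2 (pos 2,3,6,7,10,11,14,15): 0⊕0⊕1⊕0⊕1⊕1⊕1⊕0 = 0
s4 (pos 4,5,6,7,12,13,14,15): 1⊕0⊕1⊕0⊕1⊕0⊕1⊕0 = 0
s8 (pos 8,9,10,11,12,13,14,15): 0⊕0⊕1⊕1⊕1⊕0⊕1⊕0 = 0
Syndrome s8…s1 = 0000 → no error.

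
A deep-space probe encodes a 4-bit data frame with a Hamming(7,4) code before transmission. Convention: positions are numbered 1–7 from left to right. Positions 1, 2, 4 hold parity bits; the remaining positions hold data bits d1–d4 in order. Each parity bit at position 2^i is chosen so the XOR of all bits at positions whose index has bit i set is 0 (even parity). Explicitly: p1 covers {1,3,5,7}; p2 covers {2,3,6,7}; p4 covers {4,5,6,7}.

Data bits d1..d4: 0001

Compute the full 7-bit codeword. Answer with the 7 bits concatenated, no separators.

1101001

Place data at non-parity positions: p1 p2 0 p4 0 0 1
p1 (pos 1,3,5,7): XOR of data positions = 0⊕0⊕1 = 1
p2 (pos 2,3,6,7): XOR of data positions = 0⊕0⊕1 = 1
p4 (pos 4,5,6,7): XOR of data positions = 0⊕0⊕1 = 1
Codeword: 1101001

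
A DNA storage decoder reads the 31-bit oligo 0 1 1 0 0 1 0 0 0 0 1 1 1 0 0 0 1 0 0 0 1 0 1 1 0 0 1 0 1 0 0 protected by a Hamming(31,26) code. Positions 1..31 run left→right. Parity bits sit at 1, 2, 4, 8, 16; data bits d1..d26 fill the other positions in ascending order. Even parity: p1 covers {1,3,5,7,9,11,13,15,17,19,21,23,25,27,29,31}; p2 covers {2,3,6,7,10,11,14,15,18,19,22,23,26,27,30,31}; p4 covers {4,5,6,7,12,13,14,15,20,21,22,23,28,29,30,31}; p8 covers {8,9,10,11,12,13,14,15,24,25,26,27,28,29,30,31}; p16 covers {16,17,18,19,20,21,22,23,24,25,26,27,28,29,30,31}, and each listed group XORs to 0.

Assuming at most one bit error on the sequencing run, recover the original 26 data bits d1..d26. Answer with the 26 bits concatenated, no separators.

10100011100100010110010100

s1 (pos 1,3,5,7,9,11,13,15,17,19,21,23,25,27,29,31): 0⊕1⊕0⊕0⊕0⊕1⊕1⊕0⊕1⊕0⊕1⊕1⊕0⊕1⊕1⊕0 = 0
s2 (pos 2,3,6,7,10,11,14,15,18,19,22,23,26,27,30,31): 1⊕1⊕1⊕0⊕0⊕1⊕0⊕0⊕0⊕0⊕0⊕1⊕0⊕1⊕0⊕0 = 0
s4 (pos 4,5,6,7,12,13,14,15,20,21,22,23,28,29,30,31): 0⊕0⊕1⊕0⊕1⊕1⊕0⊕0⊕0⊕1⊕0⊕1⊕0⊕1⊕0⊕0 = 0
s8 (pos 8,9,10,11,12,13,14,15,24,25,26,27,28,29,30,31): 0⊕0⊕0⊕1⊕1⊕1⊕0⊕0⊕1⊕0⊕0⊕1⊕0⊕1⊕0⊕0 = 0
s16 (pos 16,17,18,19,20,21,22,23,24,25,26,27,28,29,30,31): 0⊕1⊕0⊕0⊕0⊕1⊕0⊕1⊕1⊕0⊕0⊕1⊕0⊕1⊕0⊕0 = 0
Syndrome s16…s1 = 00000 → no error.
Read data bits from positions 3,5,6,7,9,10,11,12,13,14,15,17,18,19,20,21,22,23,24,25,26,27,28,29,30,31: 10100011100100010110010100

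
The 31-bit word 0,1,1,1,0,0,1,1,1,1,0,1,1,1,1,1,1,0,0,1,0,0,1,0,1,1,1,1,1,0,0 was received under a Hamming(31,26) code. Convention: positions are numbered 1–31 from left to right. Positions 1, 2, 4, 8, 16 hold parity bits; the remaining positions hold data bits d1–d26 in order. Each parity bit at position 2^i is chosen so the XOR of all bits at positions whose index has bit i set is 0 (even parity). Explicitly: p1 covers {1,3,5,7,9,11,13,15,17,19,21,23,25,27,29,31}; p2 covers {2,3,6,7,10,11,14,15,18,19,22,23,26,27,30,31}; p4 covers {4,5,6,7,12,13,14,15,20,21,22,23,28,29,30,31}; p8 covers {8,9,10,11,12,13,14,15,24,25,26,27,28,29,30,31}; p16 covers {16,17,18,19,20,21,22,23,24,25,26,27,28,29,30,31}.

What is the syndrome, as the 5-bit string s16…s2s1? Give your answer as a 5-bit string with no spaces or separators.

10010

s1 (pos 1,3,5,7,9,11,13,15,17,19,21,23,25,27,29,31): 0⊕1⊕0⊕1⊕1⊕0⊕1⊕1⊕1⊕0⊕0⊕1⊕1⊕1⊕1⊕0 = 0
s2 (pos 2,3,6,7,10,11,14,15,18,19,22,23,26,27,30,31): 1⊕1⊕0⊕1⊕1⊕0⊕1⊕1⊕0⊕0⊕0⊕1⊕1⊕1⊕0⊕0 = 1
s4 (pos 4,5,6,7,12,13,14,15,20,21,22,23,28,29,30,31): 1⊕0⊕0⊕1⊕1⊕1⊕1⊕1⊕1⊕0⊕0⊕1⊕1⊕1⊕0⊕0 = 0
s8 (pos 8,9,10,11,12,13,14,15,24,25,26,27,28,29,30,31): 1⊕1⊕1⊕0⊕1⊕1⊕1⊕1⊕0⊕1⊕1⊕1⊕1⊕1⊕0⊕0 = 0
s16 (pos 16,17,18,19,20,21,22,23,24,25,26,27,28,29,30,31): 1⊕1⊕0⊕0⊕1⊕0⊕0⊕1⊕0⊕1⊕1⊕1⊕1⊕1⊕0⊕0 = 1
Syndrome s16…s1 = 10010 → error at position 18.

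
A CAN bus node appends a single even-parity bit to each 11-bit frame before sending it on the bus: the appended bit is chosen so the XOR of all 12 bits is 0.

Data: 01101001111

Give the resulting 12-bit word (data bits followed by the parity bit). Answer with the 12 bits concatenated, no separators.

XOR of the 11 data bits: 0⊕1⊕1⊕0⊕1⊕0⊕0⊕1⊕1⊕1⊕1 = 1
Parity bit = 1 (so all 12 bits XOR to 0).

011010011111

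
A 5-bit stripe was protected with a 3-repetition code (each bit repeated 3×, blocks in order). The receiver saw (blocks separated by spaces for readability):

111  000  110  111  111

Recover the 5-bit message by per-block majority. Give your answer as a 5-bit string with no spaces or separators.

10111

Block 1 (111): 3 ones → 1
Block 2 (000): 0 ones → 0
Block 3 (110): 2 ones → 1
Block 4 (111): 3 ones → 1
Block 5 (111): 3 ones → 1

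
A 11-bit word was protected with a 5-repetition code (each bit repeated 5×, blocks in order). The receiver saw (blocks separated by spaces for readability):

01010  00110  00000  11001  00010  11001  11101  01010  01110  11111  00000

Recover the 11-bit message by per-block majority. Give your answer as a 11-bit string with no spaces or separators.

00010110110

Block 1 (01010): 2 ones → 0
Block 2 (00110): 2 ones → 0
Block 3 (00000): 0 ones → 0
Block 4 (11001): 3 ones → 1
Block 5 (00010): 1 one → 0
Block 6 (11001): 3 ones → 1
Block 7 (11101): 4 ones → 1
Block 8 (01010): 2 ones → 0
Block 9 (01110): 3 ones → 1
Block 10 (11111): 5 ones → 1
Block 11 (00000): 0 ones → 0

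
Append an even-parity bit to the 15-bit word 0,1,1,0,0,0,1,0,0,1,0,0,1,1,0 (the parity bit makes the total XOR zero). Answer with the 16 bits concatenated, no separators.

XOR of the 15 data bits: 0⊕1⊕1⊕0⊕0⊕0⊕1⊕0⊕0⊕1⊕0⊕0⊕1⊕1⊕0 = 0
Parity bit = 0 (so all 16 bits XOR to 0).

0110001001001100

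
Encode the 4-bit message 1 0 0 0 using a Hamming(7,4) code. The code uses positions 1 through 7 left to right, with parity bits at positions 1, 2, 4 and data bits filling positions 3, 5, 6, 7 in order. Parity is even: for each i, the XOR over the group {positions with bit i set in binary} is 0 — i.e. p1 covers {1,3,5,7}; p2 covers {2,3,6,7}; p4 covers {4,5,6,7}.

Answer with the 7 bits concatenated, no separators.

1110000

Place data at non-parity positions: p1 p2 1 p4 0 0 0
p1 (pos 1,3,5,7): XOR of data positions = 1⊕0⊕0 = 1
p2 (pos 2,3,6,7): XOR of data positions = 1⊕0⊕0 = 1
p4 (pos 4,5,6,7): XOR of data positions = 0⊕0⊕0 = 0
Codeword: 1110000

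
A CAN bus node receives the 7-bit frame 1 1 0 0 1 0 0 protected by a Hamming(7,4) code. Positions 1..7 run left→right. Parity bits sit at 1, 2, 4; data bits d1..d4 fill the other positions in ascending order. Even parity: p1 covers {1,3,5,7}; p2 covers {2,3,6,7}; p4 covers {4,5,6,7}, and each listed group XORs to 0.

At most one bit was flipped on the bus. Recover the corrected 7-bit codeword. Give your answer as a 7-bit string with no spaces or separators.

s1 (pos 1,3,5,7): 1⊕0⊕1⊕0 = 0
s2 (pos 2,3,6,7): 1⊕0⊕0⊕0 = 1
s4 (pos 4,5,6,7): 0⊕1⊕0⊕0 = 1
Syndrome s4…s1 = 110 → error at position 6.
Flip position 6: 1100100 → 1100110

1100110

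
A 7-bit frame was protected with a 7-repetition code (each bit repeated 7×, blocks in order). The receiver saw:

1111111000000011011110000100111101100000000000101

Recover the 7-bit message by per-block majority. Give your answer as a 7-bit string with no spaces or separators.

1010100

Block 1 (1111111): 7 ones → 1
Block 2 (0000000): 0 ones → 0
Block 3 (1101111): 6 ones → 1
Block 4 (0000100): 1 one → 0
Block 5 (1111011): 6 ones → 1
Block 6 (0000000): 0 ones → 0
Block 7 (0000101): 2 ones → 0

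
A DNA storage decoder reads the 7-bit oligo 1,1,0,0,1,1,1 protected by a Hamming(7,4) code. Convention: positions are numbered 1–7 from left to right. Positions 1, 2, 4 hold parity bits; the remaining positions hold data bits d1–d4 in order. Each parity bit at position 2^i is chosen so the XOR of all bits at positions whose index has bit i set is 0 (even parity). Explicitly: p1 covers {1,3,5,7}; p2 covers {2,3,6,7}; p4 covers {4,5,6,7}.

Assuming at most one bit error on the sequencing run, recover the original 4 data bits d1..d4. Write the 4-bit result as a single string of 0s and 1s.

s1 (pos 1,3,5,7): 1⊕0⊕1⊕1 = 1
s2 (pos 2,3,6,7): 1⊕0⊕1⊕1 = 1
s4 (pos 4,5,6,7): 0⊕1⊕1⊕1 = 1
Syndrome s4…s1 = 111 → error at position 7.
Flip position 7: 1100111 → 1100110
Read data bits from positions 3,5,6,7: 0110

0110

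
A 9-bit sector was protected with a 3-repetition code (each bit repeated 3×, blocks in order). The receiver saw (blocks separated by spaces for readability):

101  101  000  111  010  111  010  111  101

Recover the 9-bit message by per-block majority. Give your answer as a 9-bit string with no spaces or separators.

110101011

Block 1 (101): 2 ones → 1
Block 2 (101): 2 ones → 1
Block 3 (000): 0 ones → 0
Block 4 (111): 3 ones → 1
Block 5 (010): 1 one → 0
Block 6 (111): 3 ones → 1
Block 7 (010): 1 one → 0
Block 8 (111): 3 ones → 1
Block 9 (101): 2 ones → 1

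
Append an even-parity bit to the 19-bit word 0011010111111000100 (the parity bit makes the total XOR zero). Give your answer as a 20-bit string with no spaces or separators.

XOR of the 19 data bits: 0⊕0⊕1⊕1⊕0⊕1⊕0⊕1⊕1⊕1⊕1⊕1⊕1⊕0⊕0⊕0⊕1⊕0⊕0 = 0
Parity bit = 0 (so all 20 bits XOR to 0).

00110101111110001000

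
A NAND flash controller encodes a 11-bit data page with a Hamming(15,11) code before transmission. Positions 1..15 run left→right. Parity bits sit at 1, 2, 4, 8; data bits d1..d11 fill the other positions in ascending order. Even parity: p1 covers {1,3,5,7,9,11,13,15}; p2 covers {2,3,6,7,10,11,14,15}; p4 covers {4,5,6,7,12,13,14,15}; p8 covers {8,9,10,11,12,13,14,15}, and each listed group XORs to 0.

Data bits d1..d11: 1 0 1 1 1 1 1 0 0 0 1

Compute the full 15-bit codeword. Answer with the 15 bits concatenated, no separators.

Place data at non-parity positions: p1 p2 1 p4 0 1 1 p8 1 1 1 0 0 0 1
p1 (pos 1,3,5,7,9,11,13,15): XOR of data positions = 1⊕0⊕1⊕1⊕1⊕0⊕1 = 1
p2 (pos 2,3,6,7,10,11,14,15): XOR of data positions = 1⊕1⊕1⊕1⊕1⊕0⊕1 = 0
p4 (pos 4,5,6,7,12,13,14,15): XOR of data positions = 0⊕1⊕1⊕0⊕0⊕0⊕1 = 1
p8 (pos 8,9,10,11,12,13,14,15): XOR of data positions = 1⊕1⊕1⊕0⊕0⊕0⊕1 = 0
Codeword: 101101101110001

101101101110001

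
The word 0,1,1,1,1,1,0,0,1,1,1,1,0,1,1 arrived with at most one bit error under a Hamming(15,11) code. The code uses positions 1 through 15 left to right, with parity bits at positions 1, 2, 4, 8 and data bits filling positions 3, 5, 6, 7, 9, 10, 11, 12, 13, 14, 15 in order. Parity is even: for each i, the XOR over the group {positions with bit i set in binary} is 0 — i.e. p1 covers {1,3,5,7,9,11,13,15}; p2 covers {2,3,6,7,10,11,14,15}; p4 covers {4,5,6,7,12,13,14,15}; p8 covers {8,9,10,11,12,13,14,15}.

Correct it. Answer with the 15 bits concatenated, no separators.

s1 (pos 1,3,5,7,9,11,13,15): 0⊕1⊕1⊕0⊕1⊕1⊕0⊕1 = 1
s2 (pos 2,3,6,7,10,11,14,15): 1⊕1⊕1⊕0⊕1⊕1⊕1⊕1 = 1
s4 (pos 4,5,6,7,12,13,14,15): 1⊕1⊕1⊕0⊕1⊕0⊕1⊕1 = 0
s8 (pos 8,9,10,11,12,13,14,15): 0⊕1⊕1⊕1⊕1⊕0⊕1⊕1 = 0
Syndrome s8…s1 = 0011 → error at position 3.
Flip position 3: 011111001111011 → 010111001111011

010111001111011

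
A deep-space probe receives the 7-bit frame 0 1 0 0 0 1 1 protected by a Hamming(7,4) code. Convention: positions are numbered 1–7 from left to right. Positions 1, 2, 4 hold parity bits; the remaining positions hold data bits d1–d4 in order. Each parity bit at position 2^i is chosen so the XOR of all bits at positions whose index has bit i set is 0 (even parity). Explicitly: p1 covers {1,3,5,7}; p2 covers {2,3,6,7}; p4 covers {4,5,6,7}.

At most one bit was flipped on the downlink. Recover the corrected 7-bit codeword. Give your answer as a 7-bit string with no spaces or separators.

0110011

s1 (pos 1,3,5,7): 0⊕0⊕0⊕1 = 1
s2 (pos 2,3,6,7): 1⊕0⊕1⊕1 = 1
s4 (pos 4,5,6,7): 0⊕0⊕1⊕1 = 0
Syndrome s4…s1 = 011 → error at position 3.
Flip position 3: 0100011 → 0110011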